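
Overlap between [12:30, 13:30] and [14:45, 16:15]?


0 minutes

Meeting A: 750-810 (in minutes from midnight)
Meeting B: 885-975
Overlap start = max(750, 885) = 885
Overlap end = min(810, 975) = 810
Overlap = max(0, 810 - 885) = 0 min


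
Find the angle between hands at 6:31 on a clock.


Hour hand = 6×30 + 31×0.5 = 195.5°
Minute hand = 31×6 = 186°
Difference = |195.5 - 186| = 9.5°

9.5°


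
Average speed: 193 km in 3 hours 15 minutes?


59.4 km/h

Distance: 193 km
Time: 3h 15m = 195 min = 195/60 = 13/4 hours
Speed = 193 ÷ (13/4) = 193 × 4 / 13 = 772/13 ≈ 59.4 km/h


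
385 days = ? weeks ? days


55 weeks 0 days

Weeks: 385 ÷ 7 = 55 remainder 0


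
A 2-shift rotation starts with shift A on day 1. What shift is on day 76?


Shifts: A, B
Start: A (index 0)
Day 76: (0 + 76 - 1) mod 2
= 75 mod 2
= 1
Index 1 → shift B

Shift B


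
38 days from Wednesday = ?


Start: Wednesday (index 2)
(2 + 38) mod 7
= 40 mod 7
= 5
Index 5 → Saturday

Saturday


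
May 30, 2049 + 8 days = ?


Start: May 30, 2049
Add 8 days
May 30 → June 1: 31 - 30 + 1 = 2 days (8 - 2 = 6 left)
June 1 + 6 = June 7, 2049

June 7, 2049


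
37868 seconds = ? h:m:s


Hours: 37868 ÷ 3600 = 10 remainder 1868
Minutes: 1868 ÷ 60 = 31 remainder 8
Seconds: 8

10h 31m 8s


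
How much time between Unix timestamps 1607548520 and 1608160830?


Difference = 1608160830 - 1607548520 = 612310 seconds
In hours: 612310 / 3600 ≈ 170.1
In days: 612310 / 86400 ≈ 7.09

612310 seconds (170.1 hours / 7.09 days)


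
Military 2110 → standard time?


9:10 PM

Hour: 21
21 - 12 = 9 → PM


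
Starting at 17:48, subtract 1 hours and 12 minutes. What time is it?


Start: 1068 minutes from midnight
Subtract: 72 minutes
Remaining: 1068 - 72 = 996
Hours: 16, Minutes: 36

16:36


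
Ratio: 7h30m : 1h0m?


Duration 1: 450 minutes
Duration 2: 60 minutes
Ratio = 450:60
GCD = 30
Simplified = 15:2
As a decimal: 15/2 = 7.50

15:2 (7.50)


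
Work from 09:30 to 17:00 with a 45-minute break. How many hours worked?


6h 45m (405 minutes)

Total time = (17×60+0) - (9×60+30)
= 1020 - 570 = 450 min
Minus break: 450 - 45 = 405 min
= 6h 45m


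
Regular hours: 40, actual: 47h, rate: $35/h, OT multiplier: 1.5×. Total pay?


$1767.50

Regular: 40h × $35 = $1400.00
Overtime: 47 - 40 = 7h
OT pay: 7h × $35 × 1.5 = $367.50
Total = $1400.00 + $367.50 = $1767.50


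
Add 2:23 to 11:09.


Start: 669 minutes from midnight
Add: 143 minutes
Total: 812 minutes
Hours: 812 ÷ 60 = 13 remainder 32

13:32


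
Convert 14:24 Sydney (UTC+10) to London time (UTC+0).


Time difference = UTC+0 - UTC+10 = -10 hours
New hour = (14 -10) mod 24
= 4 mod 24 = 4
Minutes unchanged → 04:24

04:24


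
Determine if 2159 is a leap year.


Rules: divisible by 4 AND (not by 100 OR by 400)
2159 ÷ 4 = 539 remainder 3 → not divisible by 4
Not divisible by 4 → not a leap year

No


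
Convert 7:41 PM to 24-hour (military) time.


Input: 7:41 PM
PM: 7 + 12 = 19

19:41


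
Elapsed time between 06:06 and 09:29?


End time in minutes: 9×60 + 29 = 569
Start time in minutes: 6×60 + 6 = 366
Difference = 569 - 366 = 203 minutes
= 3 hours 23 minutes

3h 23m


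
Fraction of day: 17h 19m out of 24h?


0.7215 (72.15%)

Total minutes: 17×60 + 19 = 1039
Day = 24×60 = 1440 minutes
Fraction = 1039/1440 ≈ 0.7215
As a percentage: 1039/1440 × 100 ≈ 72.15%


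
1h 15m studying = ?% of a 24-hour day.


Time: 75 minutes
Day: 1440 minutes
Percentage = (75/1440) × 100 ≈ 5.2%

5.2%


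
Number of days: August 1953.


31 days

Month: August (month 8)
August has 31 days


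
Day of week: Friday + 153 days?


Thursday

Start: Friday (index 4)
(4 + 153) mod 7
= 157 mod 7
= 3
Index 3 → Thursday


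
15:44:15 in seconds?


Hours: 15 × 3600 = 54000
Minutes: 44 × 60 = 2640
Seconds: 15
Total = 54000 + 2640 + 15 = 56655

56655 seconds


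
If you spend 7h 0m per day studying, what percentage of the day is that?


Time: 420 minutes
Day: 1440 minutes
Percentage = (420/1440) × 100 ≈ 29.2%

29.2%


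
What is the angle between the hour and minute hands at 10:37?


96.5°

Hour hand = 10×30 + 37×0.5 = 318.5°
Minute hand = 37×6 = 222°
Difference = |318.5 - 222| = 96.5°


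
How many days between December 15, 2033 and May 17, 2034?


153 days

From December 15, 2033 to May 17, 2034
Rest of December 2033: 31 - 15 = 16
Full months: January 31, February 2034 28, March 31, April 30
Days into May 2034: 17
Total = 16 + 31 + 28 + 31 + 30 + 17 = 153 days


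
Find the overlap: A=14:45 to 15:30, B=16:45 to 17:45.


Meeting A: 885-930 (in minutes from midnight)
Meeting B: 1005-1065
Overlap start = max(885, 1005) = 1005
Overlap end = min(930, 1065) = 930
Overlap = max(0, 930 - 1005) = 0 min

0 minutes


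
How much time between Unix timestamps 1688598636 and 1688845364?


246728 seconds (68.5 hours / 2.86 days)

Difference = 1688845364 - 1688598636 = 246728 seconds
In hours: 246728 / 3600 ≈ 68.5
In days: 246728 / 86400 ≈ 2.86


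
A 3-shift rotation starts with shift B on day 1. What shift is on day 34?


Shifts: A, B, C
Start: B (index 1)
Day 34: (1 + 34 - 1) mod 3
= 34 mod 3
= 1
Index 1 → shift B

Shift B


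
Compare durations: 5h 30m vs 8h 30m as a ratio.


Duration 1: 330 minutes
Duration 2: 510 minutes
Ratio = 330:510
GCD = 30
Simplified = 11:17
As a decimal: 11/17 ≈ 0.65

11:17 (0.65)


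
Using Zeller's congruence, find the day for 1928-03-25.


Zeller's congruence:
q=25, m=3, k=28, j=19
h = (25 + ⌊13×4/5⌋ + 28 + ⌊28/4⌋ + ⌊19/4⌋ - 2×19) mod 7
= (25 + 10 + 28 + 7 + 4 - 38) mod 7
= 36 mod 7 = 1
h=1 → Sunday

Sunday


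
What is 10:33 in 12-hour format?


Hour: 10
10 < 12 → AM

10:33 AM


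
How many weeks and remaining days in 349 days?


Weeks: 349 ÷ 7 = 49 remainder 6

49 weeks 6 days


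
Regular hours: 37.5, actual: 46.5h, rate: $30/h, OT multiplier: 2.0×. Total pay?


$1665.00

Regular: 37.5h × $30 = $1125.00
Overtime: 46.5 - 37.5 = 9.0h
OT pay: 9.0h × $30 × 2.0 = $540.00
Total = $1125.00 + $540.00 = $1665.00


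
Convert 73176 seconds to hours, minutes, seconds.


Hours: 73176 ÷ 3600 = 20 remainder 1176
Minutes: 1176 ÷ 60 = 19 remainder 36
Seconds: 36

20h 19m 36s


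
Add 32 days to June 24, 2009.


Start: June 24, 2009
Add 32 days
June 24 → July 1: 30 - 24 + 1 = 7 days (32 - 7 = 25 left)
July 1 + 25 = July 26, 2009

July 26, 2009


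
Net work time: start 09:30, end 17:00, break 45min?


6h 45m (405 minutes)

Total time = (17×60+0) - (9×60+30)
= 1020 - 570 = 450 min
Minus break: 450 - 45 = 405 min
= 6h 45m


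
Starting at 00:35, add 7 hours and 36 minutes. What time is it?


Start: 35 minutes from midnight
Add: 456 minutes
Total: 491 minutes
Hours: 491 ÷ 60 = 8 remainder 11

08:11


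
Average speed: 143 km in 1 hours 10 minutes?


122.6 km/h

Distance: 143 km
Time: 1h 10m = 70 min = 70/60 = 7/6 hours
Speed = 143 ÷ (7/6) = 143 × 6 / 7 = 858/7 ≈ 122.6 km/h


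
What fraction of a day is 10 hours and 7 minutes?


0.4215 (42.15%)

Total minutes: 10×60 + 7 = 607
Day = 24×60 = 1440 minutes
Fraction = 607/1440 ≈ 0.4215
As a percentage: 607/1440 × 100 ≈ 42.15%


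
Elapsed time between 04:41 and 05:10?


End time in minutes: 5×60 + 10 = 310
Start time in minutes: 4×60 + 41 = 281
Difference = 310 - 281 = 29 minutes
= 0 hours 29 minutes

0h 29m


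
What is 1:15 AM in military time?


Input: 1:15 AM
AM hour stays: 1

01:15


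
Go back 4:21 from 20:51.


Start: 1251 minutes from midnight
Subtract: 261 minutes
Remaining: 1251 - 261 = 990
Hours: 16, Minutes: 30

16:30


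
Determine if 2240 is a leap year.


Yes

Rules: divisible by 4 AND (not by 100 OR by 400)
2240 ÷ 4 = 560 exactly → divisible by 4
2240 ÷ 100 = 22 remainder 40 → not divisible by 100
Divisible by 4 but not by 100 → leap year


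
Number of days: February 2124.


29 days

Month: February (month 2)
February: 28 or 29 (leap year)
2124 leap year? Yes


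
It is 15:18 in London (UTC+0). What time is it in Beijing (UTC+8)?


23:18

Time difference = UTC+8 - UTC+0 = +8 hours
New hour = (15 + 8) mod 24
= 23 mod 24 = 23
Minutes unchanged → 23:18


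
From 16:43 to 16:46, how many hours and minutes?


End time in minutes: 16×60 + 46 = 1006
Start time in minutes: 16×60 + 43 = 1003
Difference = 1006 - 1003 = 3 minutes
= 0 hours 3 minutes

0h 3m


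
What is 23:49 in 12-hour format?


Hour: 23
23 - 12 = 11 → PM

11:49 PM


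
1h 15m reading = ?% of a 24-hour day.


5.2%

Time: 75 minutes
Day: 1440 minutes
Percentage = (75/1440) × 100 ≈ 5.2%


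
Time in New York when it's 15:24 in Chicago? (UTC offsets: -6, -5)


Time difference = UTC-5 - UTC-6 = +1 hours
New hour = (15 + 1) mod 24
= 16 mod 24 = 16
Minutes unchanged → 16:24

16:24


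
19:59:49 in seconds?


Hours: 19 × 3600 = 68400
Minutes: 59 × 60 = 3540
Seconds: 49
Total = 68400 + 3540 + 49 = 71989

71989 seconds


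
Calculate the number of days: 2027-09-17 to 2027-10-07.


20 days

From September 17, 2027 to October 7, 2027
Rest of September 2027: 30 - 17 = 13
Days into October 2027: 7
Total = 13 + 7 = 20 days


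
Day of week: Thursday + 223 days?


Wednesday

Start: Thursday (index 3)
(3 + 223) mod 7
= 226 mod 7
= 2
Index 2 → Wednesday


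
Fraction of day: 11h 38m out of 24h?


0.4847 (48.47%)

Total minutes: 11×60 + 38 = 698
Day = 24×60 = 1440 minutes
Fraction = 698/1440 ≈ 0.4847
As a percentage: 698/1440 × 100 ≈ 48.47%


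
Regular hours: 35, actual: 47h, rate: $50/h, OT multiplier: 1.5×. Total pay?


$2650.00

Regular: 35h × $50 = $1750.00
Overtime: 47 - 35 = 12h
OT pay: 12h × $50 × 1.5 = $900.00
Total = $1750.00 + $900.00 = $2650.00


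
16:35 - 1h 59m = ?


Start: 995 minutes from midnight
Subtract: 119 minutes
Remaining: 995 - 119 = 876
Hours: 14, Minutes: 36

14:36


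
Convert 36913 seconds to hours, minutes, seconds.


10h 15m 13s

Hours: 36913 ÷ 3600 = 10 remainder 913
Minutes: 913 ÷ 60 = 15 remainder 13
Seconds: 13


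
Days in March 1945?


31 days

Month: March (month 3)
March has 31 days


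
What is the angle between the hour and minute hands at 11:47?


71.5°

Hour hand = 11×30 + 47×0.5 = 353.5°
Minute hand = 47×6 = 282°
Difference = |353.5 - 282| = 71.5°


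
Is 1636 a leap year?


Rules: divisible by 4 AND (not by 100 OR by 400)
1636 ÷ 4 = 409 exactly → divisible by 4
1636 ÷ 100 = 16 remainder 36 → not divisible by 100
Divisible by 4 but not by 100 → leap year

Yes


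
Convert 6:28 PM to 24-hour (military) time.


18:28

Input: 6:28 PM
PM: 6 + 12 = 18


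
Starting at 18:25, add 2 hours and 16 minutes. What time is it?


20:41

Start: 1105 minutes from midnight
Add: 136 minutes
Total: 1241 minutes
Hours: 1241 ÷ 60 = 20 remainder 41


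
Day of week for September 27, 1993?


Zeller's congruence:
q=27, m=9, k=93, j=19
h = (27 + ⌊13×10/5⌋ + 93 + ⌊93/4⌋ + ⌊19/4⌋ - 2×19) mod 7
= (27 + 26 + 93 + 23 + 4 - 38) mod 7
= 135 mod 7 = 2
h=2 → Monday

Monday


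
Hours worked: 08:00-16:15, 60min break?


Total time = (16×60+15) - (8×60+0)
= 975 - 480 = 495 min
Minus break: 495 - 60 = 435 min
= 7h 15m

7h 15m (435 minutes)


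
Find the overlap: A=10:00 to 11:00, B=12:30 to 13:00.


0 minutes

Meeting A: 600-660 (in minutes from midnight)
Meeting B: 750-780
Overlap start = max(600, 750) = 750
Overlap end = min(660, 780) = 660
Overlap = max(0, 660 - 750) = 0 min


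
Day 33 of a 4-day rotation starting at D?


Shift D

Shifts: A, B, C, D
Start: D (index 3)
Day 33: (3 + 33 - 1) mod 4
= 35 mod 4
= 3
Index 3 → shift D


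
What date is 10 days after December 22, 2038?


Start: December 22, 2038
Add 10 days
December 22 → January 1: 31 - 22 + 1 = 10 days (10 - 10 = 0 left)
Land exactly on January 1, 2039

January 1, 2039


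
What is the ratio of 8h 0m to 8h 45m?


Duration 1: 480 minutes
Duration 2: 525 minutes
Ratio = 480:525
GCD = 15
Simplified = 32:35
As a decimal: 32/35 ≈ 0.91

32:35 (0.91)


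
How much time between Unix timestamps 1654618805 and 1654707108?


Difference = 1654707108 - 1654618805 = 88303 seconds
In hours: 88303 / 3600 ≈ 24.5
In days: 88303 / 86400 ≈ 1.02

88303 seconds (24.5 hours / 1.02 days)


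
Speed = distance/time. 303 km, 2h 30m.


121.2 km/h

Distance: 303 km
Time: 2h 30m = 150 min = 150/60 = 5/2 hours
Speed = 303 ÷ (5/2) = 303 × 2 / 5 = 606/5 = 121.2 km/h


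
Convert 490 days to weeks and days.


70 weeks 0 days

Weeks: 490 ÷ 7 = 70 remainder 0


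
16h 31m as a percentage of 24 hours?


0.6882 (68.82%)

Total minutes: 16×60 + 31 = 991
Day = 24×60 = 1440 minutes
Fraction = 991/1440 ≈ 0.6882
As a percentage: 991/1440 × 100 ≈ 68.82%


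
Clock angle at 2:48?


Hour hand = 2×30 + 48×0.5 = 84.0°
Minute hand = 48×6 = 288°
Difference = |84.0 - 288| = 204.0°
Since > 180°: 360 - 204.0 = 156.0°

156.0°


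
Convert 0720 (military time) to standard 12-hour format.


7:20 AM

Hour: 7
7 < 12 → AM


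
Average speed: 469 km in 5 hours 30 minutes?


Distance: 469 km
Time: 5h 30m = 330 min = 330/60 = 11/2 hours
Speed = 469 ÷ (11/2) = 469 × 2 / 11 = 938/11 ≈ 85.3 km/h

85.3 km/h


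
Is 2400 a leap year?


Rules: divisible by 4 AND (not by 100 OR by 400)
2400 ÷ 4 = 600 exactly → divisible by 4
2400 ÷ 100 = 24 exactly → divisible by 100
2400 ÷ 400 = 6 exactly → divisible by 400
Divisible by 400 → leap year

Yes


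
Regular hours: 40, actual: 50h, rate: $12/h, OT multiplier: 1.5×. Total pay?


$660.00

Regular: 40h × $12 = $480.00
Overtime: 50 - 40 = 10h
OT pay: 10h × $12 × 1.5 = $180.00
Total = $480.00 + $180.00 = $660.00


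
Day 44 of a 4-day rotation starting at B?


Shifts: A, B, C, D
Start: B (index 1)
Day 44: (1 + 44 - 1) mod 4
= 44 mod 4
= 0
Index 0 → shift A

Shift A


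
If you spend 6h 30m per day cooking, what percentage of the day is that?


Time: 390 minutes
Day: 1440 minutes
Percentage = (390/1440) × 100 ≈ 27.1%

27.1%


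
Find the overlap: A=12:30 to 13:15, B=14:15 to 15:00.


Meeting A: 750-795 (in minutes from midnight)
Meeting B: 855-900
Overlap start = max(750, 855) = 855
Overlap end = min(795, 900) = 795
Overlap = max(0, 795 - 855) = 0 min

0 minutes


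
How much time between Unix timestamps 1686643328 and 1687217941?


Difference = 1687217941 - 1686643328 = 574613 seconds
In hours: 574613 / 3600 ≈ 159.6
In days: 574613 / 86400 ≈ 6.65

574613 seconds (159.6 hours / 6.65 days)


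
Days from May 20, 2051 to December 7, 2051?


From May 20, 2051 to December 7, 2051
Rest of May 2051: 31 - 20 = 11
Full months: June 30, July 31, August 31, September 30, October 31, November 30
Days into December 2051: 7
Total = 11 + 30 + 31 + 31 + 30 + 31 + 30 + 7 = 201 days

201 days


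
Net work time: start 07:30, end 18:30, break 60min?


10h 0m (600 minutes)

Total time = (18×60+30) - (7×60+30)
= 1110 - 450 = 660 min
Minus break: 660 - 60 = 600 min
= 10h 0m


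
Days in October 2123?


Month: October (month 10)
October has 31 days

31 days


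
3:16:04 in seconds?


Hours: 3 × 3600 = 10800
Minutes: 16 × 60 = 960
Seconds: 4
Total = 10800 + 960 + 4 = 11764

11764 seconds


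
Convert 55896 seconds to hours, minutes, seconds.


Hours: 55896 ÷ 3600 = 15 remainder 1896
Minutes: 1896 ÷ 60 = 31 remainder 36
Seconds: 36

15h 31m 36s


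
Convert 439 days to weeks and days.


Weeks: 439 ÷ 7 = 62 remainder 5

62 weeks 5 days


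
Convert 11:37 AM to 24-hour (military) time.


Input: 11:37 AM
AM hour stays: 11

11:37


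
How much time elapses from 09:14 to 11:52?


2h 38m

End time in minutes: 11×60 + 52 = 712
Start time in minutes: 9×60 + 14 = 554
Difference = 712 - 554 = 158 minutes
= 2 hours 38 minutes


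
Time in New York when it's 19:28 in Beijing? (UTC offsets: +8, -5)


Time difference = UTC-5 - UTC+8 = -13 hours
New hour = (19 -13) mod 24
= 6 mod 24 = 6
Minutes unchanged → 06:28

06:28


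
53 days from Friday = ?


Tuesday

Start: Friday (index 4)
(4 + 53) mod 7
= 57 mod 7
= 1
Index 1 → Tuesday


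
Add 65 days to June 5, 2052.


August 9, 2052

Start: June 5, 2052
Add 65 days
June 5 → July 1: 30 - 5 + 1 = 26 days (65 - 26 = 39 left)
July 1 → August 1: 31 - 1 + 1 = 31 days (39 - 31 = 8 left)
August 1 + 8 = August 9, 2052


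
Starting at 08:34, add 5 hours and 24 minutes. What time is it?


13:58

Start: 514 minutes from midnight
Add: 324 minutes
Total: 838 minutes
Hours: 838 ÷ 60 = 13 remainder 58


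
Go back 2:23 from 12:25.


10:02

Start: 745 minutes from midnight
Subtract: 143 minutes
Remaining: 745 - 143 = 602
Hours: 10, Minutes: 2


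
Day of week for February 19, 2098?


Wednesday

Zeller's congruence:
q=19, m=14, k=97, j=20
h = (19 + ⌊13×15/5⌋ + 97 + ⌊97/4⌋ + ⌊20/4⌋ - 2×20) mod 7
= (19 + 39 + 97 + 24 + 5 - 40) mod 7
= 144 mod 7 = 4
h=4 → Wednesday


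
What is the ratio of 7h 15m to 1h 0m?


Duration 1: 435 minutes
Duration 2: 60 minutes
Ratio = 435:60
GCD = 15
Simplified = 29:4
As a decimal: 29/4 = 7.25

29:4 (7.25)


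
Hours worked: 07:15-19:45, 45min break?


11h 45m (705 minutes)

Total time = (19×60+45) - (7×60+15)
= 1185 - 435 = 750 min
Minus break: 750 - 45 = 705 min
= 11h 45m


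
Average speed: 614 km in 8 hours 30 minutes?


Distance: 614 km
Time: 8h 30m = 510 min = 510/60 = 17/2 hours
Speed = 614 ÷ (17/2) = 614 × 2 / 17 = 1228/17 ≈ 72.2 km/h

72.2 km/h


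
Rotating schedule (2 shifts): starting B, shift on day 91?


Shifts: A, B
Start: B (index 1)
Day 91: (1 + 91 - 1) mod 2
= 91 mod 2
= 1
Index 1 → shift B

Shift B


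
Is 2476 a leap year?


Yes

Rules: divisible by 4 AND (not by 100 OR by 400)
2476 ÷ 4 = 619 exactly → divisible by 4
2476 ÷ 100 = 24 remainder 76 → not divisible by 100
Divisible by 4 but not by 100 → leap year


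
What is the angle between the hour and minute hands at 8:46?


13.0°

Hour hand = 8×30 + 46×0.5 = 263.0°
Minute hand = 46×6 = 276°
Difference = |263.0 - 276| = 13.0°


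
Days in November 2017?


30 days

Month: November (month 11)
November has 30 days


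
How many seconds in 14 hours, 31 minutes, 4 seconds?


Hours: 14 × 3600 = 50400
Minutes: 31 × 60 = 1860
Seconds: 4
Total = 50400 + 1860 + 4 = 52264

52264 seconds


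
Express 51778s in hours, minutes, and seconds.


14h 22m 58s

Hours: 51778 ÷ 3600 = 14 remainder 1378
Minutes: 1378 ÷ 60 = 22 remainder 58
Seconds: 58


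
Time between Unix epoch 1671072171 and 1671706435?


634264 seconds (176.2 hours / 7.34 days)

Difference = 1671706435 - 1671072171 = 634264 seconds
In hours: 634264 / 3600 ≈ 176.2
In days: 634264 / 86400 ≈ 7.34


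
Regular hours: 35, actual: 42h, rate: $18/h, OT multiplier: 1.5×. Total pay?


Regular: 35h × $18 = $630.00
Overtime: 42 - 35 = 7h
OT pay: 7h × $18 × 1.5 = $189.00
Total = $630.00 + $189.00 = $819.00

$819.00


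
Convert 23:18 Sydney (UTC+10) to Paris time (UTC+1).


14:18

Time difference = UTC+1 - UTC+10 = -9 hours
New hour = (23 -9) mod 24
= 14 mod 24 = 14
Minutes unchanged → 14:18


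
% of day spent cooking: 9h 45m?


Time: 585 minutes
Day: 1440 minutes
Percentage = (585/1440) × 100 ≈ 40.6%

40.6%


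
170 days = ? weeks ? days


24 weeks 2 days

Weeks: 170 ÷ 7 = 24 remainder 2


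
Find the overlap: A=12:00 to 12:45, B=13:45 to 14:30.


0 minutes

Meeting A: 720-765 (in minutes from midnight)
Meeting B: 825-870
Overlap start = max(720, 825) = 825
Overlap end = min(765, 870) = 765
Overlap = max(0, 765 - 825) = 0 min


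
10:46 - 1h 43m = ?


09:03

Start: 646 minutes from midnight
Subtract: 103 minutes
Remaining: 646 - 103 = 543
Hours: 9, Minutes: 3


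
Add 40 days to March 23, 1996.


Start: March 23, 1996
Add 40 days
March 23 → April 1: 31 - 23 + 1 = 9 days (40 - 9 = 31 left)
April 1 → May 1: 30 - 1 + 1 = 30 days (31 - 30 = 1 left)
May 1 + 1 = May 2, 1996

May 2, 1996


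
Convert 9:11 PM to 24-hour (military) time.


21:11

Input: 9:11 PM
PM: 9 + 12 = 21


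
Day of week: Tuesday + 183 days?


Wednesday

Start: Tuesday (index 1)
(1 + 183) mod 7
= 184 mod 7
= 2
Index 2 → Wednesday


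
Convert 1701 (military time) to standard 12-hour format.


5:01 PM

Hour: 17
17 - 12 = 5 → PM


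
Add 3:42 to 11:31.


Start: 691 minutes from midnight
Add: 222 minutes
Total: 913 minutes
Hours: 913 ÷ 60 = 15 remainder 13

15:13


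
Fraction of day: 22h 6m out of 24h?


Total minutes: 22×60 + 6 = 1326
Day = 24×60 = 1440 minutes
Fraction = 1326/1440 ≈ 0.9208
As a percentage: 1326/1440 × 100 ≈ 92.08%

0.9208 (92.08%)


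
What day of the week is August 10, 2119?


Zeller's congruence:
q=10, m=8, k=19, j=21
h = (10 + ⌊13×9/5⌋ + 19 + ⌊19/4⌋ + ⌊21/4⌋ - 2×21) mod 7
= (10 + 23 + 19 + 4 + 5 - 42) mod 7
= 19 mod 7 = 5
h=5 → Thursday

Thursday


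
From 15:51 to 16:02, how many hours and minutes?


0h 11m

End time in minutes: 16×60 + 2 = 962
Start time in minutes: 15×60 + 51 = 951
Difference = 962 - 951 = 11 minutes
= 0 hours 11 minutes


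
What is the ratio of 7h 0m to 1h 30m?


14:3 (4.67)

Duration 1: 420 minutes
Duration 2: 90 minutes
Ratio = 420:90
GCD = 30
Simplified = 14:3
As a decimal: 14/3 ≈ 4.67


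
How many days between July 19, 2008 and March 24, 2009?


From July 19, 2008 to March 24, 2009
Rest of July 2008: 31 - 19 = 12
Full months: August 31, September 30, October 31, November 30, December 31, January 31, February 2009 28
Days into March 2009: 24
Total = 12 + 31 + 30 + 31 + 30 + 31 + 31 + 28 + 24 = 248 days

248 days


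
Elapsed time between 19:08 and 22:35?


3h 27m

End time in minutes: 22×60 + 35 = 1355
Start time in minutes: 19×60 + 8 = 1148
Difference = 1355 - 1148 = 207 minutes
= 3 hours 27 minutes


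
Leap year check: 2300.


Rules: divisible by 4 AND (not by 100 OR by 400)
2300 ÷ 4 = 575 exactly → divisible by 4
2300 ÷ 100 = 23 exactly → divisible by 100
2300 ÷ 400 = 5 remainder 300 → not divisible by 400
Divisible by 100 but not by 400 → not a leap year

No


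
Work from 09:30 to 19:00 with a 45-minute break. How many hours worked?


8h 45m (525 minutes)

Total time = (19×60+0) - (9×60+30)
= 1140 - 570 = 570 min
Minus break: 570 - 45 = 525 min
= 8h 45m


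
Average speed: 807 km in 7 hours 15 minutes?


111.3 km/h

Distance: 807 km
Time: 7h 15m = 435 min = 435/60 = 29/4 hours
Speed = 807 ÷ (29/4) = 807 × 4 / 29 = 3228/29 ≈ 111.3 km/h


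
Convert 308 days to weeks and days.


44 weeks 0 days

Weeks: 308 ÷ 7 = 44 remainder 0


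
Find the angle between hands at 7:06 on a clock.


177.0°

Hour hand = 7×30 + 6×0.5 = 213.0°
Minute hand = 6×6 = 36°
Difference = |213.0 - 36| = 177.0°


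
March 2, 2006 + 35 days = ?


April 6, 2006

Start: March 2, 2006
Add 35 days
March 2 → April 1: 31 - 2 + 1 = 30 days (35 - 30 = 5 left)
April 1 + 5 = April 6, 2006


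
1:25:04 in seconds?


Hours: 1 × 3600 = 3600
Minutes: 25 × 60 = 1500
Seconds: 4
Total = 3600 + 1500 + 4 = 5104

5104 seconds


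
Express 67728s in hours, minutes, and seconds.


Hours: 67728 ÷ 3600 = 18 remainder 2928
Minutes: 2928 ÷ 60 = 48 remainder 48
Seconds: 48

18h 48m 48s


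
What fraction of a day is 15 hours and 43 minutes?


Total minutes: 15×60 + 43 = 943
Day = 24×60 = 1440 minutes
Fraction = 943/1440 ≈ 0.6549
As a percentage: 943/1440 × 100 ≈ 65.49%

0.6549 (65.49%)


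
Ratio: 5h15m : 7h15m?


Duration 1: 315 minutes
Duration 2: 435 minutes
Ratio = 315:435
GCD = 15
Simplified = 21:29
As a decimal: 21/29 ≈ 0.72

21:29 (0.72)


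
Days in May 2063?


Month: May (month 5)
May has 31 days

31 days


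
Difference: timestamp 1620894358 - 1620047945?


846413 seconds (235.1 hours / 9.80 days)

Difference = 1620894358 - 1620047945 = 846413 seconds
In hours: 846413 / 3600 ≈ 235.1
In days: 846413 / 86400 ≈ 9.80


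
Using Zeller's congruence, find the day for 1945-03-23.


Friday

Zeller's congruence:
q=23, m=3, k=45, j=19
h = (23 + ⌊13×4/5⌋ + 45 + ⌊45/4⌋ + ⌊19/4⌋ - 2×19) mod 7
= (23 + 10 + 45 + 11 + 4 - 38) mod 7
= 55 mod 7 = 6
h=6 → Friday


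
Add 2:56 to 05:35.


08:31

Start: 335 minutes from midnight
Add: 176 minutes
Total: 511 minutes
Hours: 511 ÷ 60 = 8 remainder 31


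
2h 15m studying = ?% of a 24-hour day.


9.4%

Time: 135 minutes
Day: 1440 minutes
Percentage = (135/1440) × 100 ≈ 9.4%


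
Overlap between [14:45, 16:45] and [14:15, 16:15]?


90 minutes

Meeting A: 885-1005 (in minutes from midnight)
Meeting B: 855-975
Overlap start = max(885, 855) = 885
Overlap end = min(1005, 975) = 975
Overlap = max(0, 975 - 885) = 90 min


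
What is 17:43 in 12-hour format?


5:43 PM

Hour: 17
17 - 12 = 5 → PM


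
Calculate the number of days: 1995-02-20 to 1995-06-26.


From February 20, 1995 to June 26, 1995
Rest of February 1995: 28 - 20 = 8
Full months: March 31, April 30, May 31
Days into June 1995: 26
Total = 8 + 31 + 30 + 31 + 26 = 126 days

126 days


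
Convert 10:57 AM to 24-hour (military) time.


10:57

Input: 10:57 AM
AM hour stays: 10


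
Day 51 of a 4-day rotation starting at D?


Shift B

Shifts: A, B, C, D
Start: D (index 3)
Day 51: (3 + 51 - 1) mod 4
= 53 mod 4
= 1
Index 1 → shift B


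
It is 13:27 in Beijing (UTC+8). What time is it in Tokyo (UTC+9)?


Time difference = UTC+9 - UTC+8 = +1 hours
New hour = (13 + 1) mod 24
= 14 mod 24 = 14
Minutes unchanged → 14:27

14:27


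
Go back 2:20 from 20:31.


18:11

Start: 1231 minutes from midnight
Subtract: 140 minutes
Remaining: 1231 - 140 = 1091
Hours: 18, Minutes: 11


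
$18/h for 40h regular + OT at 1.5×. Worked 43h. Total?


Regular: 40h × $18 = $720.00
Overtime: 43 - 40 = 3h
OT pay: 3h × $18 × 1.5 = $81.00
Total = $720.00 + $81.00 = $801.00

$801.00


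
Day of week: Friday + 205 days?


Sunday

Start: Friday (index 4)
(4 + 205) mod 7
= 209 mod 7
= 6
Index 6 → Sunday


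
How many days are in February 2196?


29 days

Month: February (month 2)
February: 28 or 29 (leap year)
2196 leap year? Yes


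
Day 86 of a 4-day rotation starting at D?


Shifts: A, B, C, D
Start: D (index 3)
Day 86: (3 + 86 - 1) mod 4
= 88 mod 4
= 0
Index 0 → shift A

Shift A


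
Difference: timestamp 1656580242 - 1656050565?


Difference = 1656580242 - 1656050565 = 529677 seconds
In hours: 529677 / 3600 ≈ 147.1
In days: 529677 / 86400 ≈ 6.13

529677 seconds (147.1 hours / 6.13 days)


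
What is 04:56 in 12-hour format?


4:56 AM

Hour: 4
4 < 12 → AM


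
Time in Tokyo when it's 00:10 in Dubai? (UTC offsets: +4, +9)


05:10

Time difference = UTC+9 - UTC+4 = +5 hours
New hour = (0 + 5) mod 24
= 5 mod 24 = 5
Minutes unchanged → 05:10


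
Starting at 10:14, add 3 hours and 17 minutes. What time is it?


13:31

Start: 614 minutes from midnight
Add: 197 minutes
Total: 811 minutes
Hours: 811 ÷ 60 = 13 remainder 31


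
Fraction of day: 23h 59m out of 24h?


0.9993 (99.93%)

Total minutes: 23×60 + 59 = 1439
Day = 24×60 = 1440 minutes
Fraction = 1439/1440 ≈ 0.9993
As a percentage: 1439/1440 × 100 ≈ 99.93%


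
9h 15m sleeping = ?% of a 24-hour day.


38.5%

Time: 555 minutes
Day: 1440 minutes
Percentage = (555/1440) × 100 ≈ 38.5%


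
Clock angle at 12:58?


Hour hand (12 ≡ 0 on the dial): 0×30 + 58×0.5 = 29.0°
Minute hand = 58×6 = 348°
Difference = |29.0 - 348| = 319.0°
Since > 180°: 360 - 319.0 = 41.0°

41.0°


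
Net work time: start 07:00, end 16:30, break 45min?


Total time = (16×60+30) - (7×60+0)
= 990 - 420 = 570 min
Minus break: 570 - 45 = 525 min
= 8h 45m

8h 45m (525 minutes)


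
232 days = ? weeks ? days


Weeks: 232 ÷ 7 = 33 remainder 1

33 weeks 1 days


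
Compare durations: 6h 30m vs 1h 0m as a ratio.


13:2 (6.50)

Duration 1: 390 minutes
Duration 2: 60 minutes
Ratio = 390:60
GCD = 30
Simplified = 13:2
As a decimal: 13/2 = 6.50


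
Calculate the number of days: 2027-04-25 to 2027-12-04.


223 days

From April 25, 2027 to December 4, 2027
Rest of April 2027: 30 - 25 = 5
Full months: May 31, June 30, July 31, August 31, September 30, October 31, November 30
Days into December 2027: 4
Total = 5 + 31 + 30 + 31 + 31 + 30 + 31 + 30 + 4 = 223 days


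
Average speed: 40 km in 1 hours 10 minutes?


34.3 km/h

Distance: 40 km
Time: 1h 10m = 70 min = 70/60 = 7/6 hours
Speed = 40 ÷ (7/6) = 40 × 6 / 7 = 240/7 ≈ 34.3 km/h


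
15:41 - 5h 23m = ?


Start: 941 minutes from midnight
Subtract: 323 minutes
Remaining: 941 - 323 = 618
Hours: 10, Minutes: 18

10:18


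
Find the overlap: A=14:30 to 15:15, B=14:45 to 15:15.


30 minutes

Meeting A: 870-915 (in minutes from midnight)
Meeting B: 885-915
Overlap start = max(870, 885) = 885
Overlap end = min(915, 915) = 915
Overlap = max(0, 915 - 885) = 30 min


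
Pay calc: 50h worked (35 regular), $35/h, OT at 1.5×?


$2012.50

Regular: 35h × $35 = $1225.00
Overtime: 50 - 35 = 15h
OT pay: 15h × $35 × 1.5 = $787.50
Total = $1225.00 + $787.50 = $2012.50


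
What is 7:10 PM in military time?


19:10

Input: 7:10 PM
PM: 7 + 12 = 19


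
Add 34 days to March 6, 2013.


Start: March 6, 2013
Add 34 days
March 6 → April 1: 31 - 6 + 1 = 26 days (34 - 26 = 8 left)
April 1 + 8 = April 9, 2013

April 9, 2013


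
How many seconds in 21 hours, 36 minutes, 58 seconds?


77818 seconds

Hours: 21 × 3600 = 75600
Minutes: 36 × 60 = 2160
Seconds: 58
Total = 75600 + 2160 + 58 = 77818


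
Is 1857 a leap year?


Rules: divisible by 4 AND (not by 100 OR by 400)
1857 ÷ 4 = 464 remainder 1 → not divisible by 4
Not divisible by 4 → not a leap year

No


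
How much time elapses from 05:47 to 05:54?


End time in minutes: 5×60 + 54 = 354
Start time in minutes: 5×60 + 47 = 347
Difference = 354 - 347 = 7 minutes
= 0 hours 7 minutes

0h 7m


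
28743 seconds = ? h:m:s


7h 59m 3s

Hours: 28743 ÷ 3600 = 7 remainder 3543
Minutes: 3543 ÷ 60 = 59 remainder 3
Seconds: 3


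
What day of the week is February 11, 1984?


Saturday

Zeller's congruence:
q=11, m=14, k=83, j=19
h = (11 + ⌊13×15/5⌋ + 83 + ⌊83/4⌋ + ⌊19/4⌋ - 2×19) mod 7
= (11 + 39 + 83 + 20 + 4 - 38) mod 7
= 119 mod 7 = 0
h=0 → Saturday


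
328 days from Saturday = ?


Friday

Start: Saturday (index 5)
(5 + 328) mod 7
= 333 mod 7
= 4
Index 4 → Friday


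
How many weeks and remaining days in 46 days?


Weeks: 46 ÷ 7 = 6 remainder 4

6 weeks 4 days


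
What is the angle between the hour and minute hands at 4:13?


Hour hand = 4×30 + 13×0.5 = 126.5°
Minute hand = 13×6 = 78°
Difference = |126.5 - 78| = 48.5°

48.5°


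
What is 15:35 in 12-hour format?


3:35 PM

Hour: 15
15 - 12 = 3 → PM


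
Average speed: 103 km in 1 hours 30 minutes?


Distance: 103 km
Time: 1h 30m = 90 min = 90/60 = 3/2 hours
Speed = 103 ÷ (3/2) = 103 × 2 / 3 = 206/3 ≈ 68.7 km/h

68.7 km/h


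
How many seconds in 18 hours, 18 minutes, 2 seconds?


65882 seconds

Hours: 18 × 3600 = 64800
Minutes: 18 × 60 = 1080
Seconds: 2
Total = 64800 + 1080 + 2 = 65882


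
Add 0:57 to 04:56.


Start: 296 minutes from midnight
Add: 57 minutes
Total: 353 minutes
Hours: 353 ÷ 60 = 5 remainder 53

05:53


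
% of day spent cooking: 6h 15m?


26.0%

Time: 375 minutes
Day: 1440 minutes
Percentage = (375/1440) × 100 ≈ 26.0%


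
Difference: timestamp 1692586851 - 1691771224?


815627 seconds (226.6 hours / 9.44 days)

Difference = 1692586851 - 1691771224 = 815627 seconds
In hours: 815627 / 3600 ≈ 226.6
In days: 815627 / 86400 ≈ 9.44


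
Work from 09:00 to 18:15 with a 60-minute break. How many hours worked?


Total time = (18×60+15) - (9×60+0)
= 1095 - 540 = 555 min
Minus break: 555 - 60 = 495 min
= 8h 15m

8h 15m (495 minutes)


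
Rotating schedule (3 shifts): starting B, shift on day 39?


Shift A

Shifts: A, B, C
Start: B (index 1)
Day 39: (1 + 39 - 1) mod 3
= 39 mod 3
= 0
Index 0 → shift A


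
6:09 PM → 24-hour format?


Input: 6:09 PM
PM: 6 + 12 = 18

18:09


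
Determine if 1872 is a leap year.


Rules: divisible by 4 AND (not by 100 OR by 400)
1872 ÷ 4 = 468 exactly → divisible by 4
1872 ÷ 100 = 18 remainder 72 → not divisible by 100
Divisible by 4 but not by 100 → leap year

Yes


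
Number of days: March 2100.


31 days

Month: March (month 3)
March has 31 days


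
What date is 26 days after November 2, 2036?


November 28, 2036

Start: November 2, 2036
Add 26 days
November 2 + 26 = November 28, 2036


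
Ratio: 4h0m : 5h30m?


8:11 (0.73)

Duration 1: 240 minutes
Duration 2: 330 minutes
Ratio = 240:330
GCD = 30
Simplified = 8:11
As a decimal: 8/11 ≈ 0.73


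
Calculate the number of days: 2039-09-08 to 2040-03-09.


From September 8, 2039 to March 9, 2040
Rest of September 2039: 30 - 8 = 22
Full months: October 31, November 30, December 31, January 31, February 2040 29
Days into March 2040: 9
Total = 22 + 31 + 30 + 31 + 31 + 29 + 9 = 183 days

183 days


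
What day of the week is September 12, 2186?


Tuesday

Zeller's congruence:
q=12, m=9, k=86, j=21
h = (12 + ⌊13×10/5⌋ + 86 + ⌊86/4⌋ + ⌊21/4⌋ - 2×21) mod 7
= (12 + 26 + 86 + 21 + 5 - 42) mod 7
= 108 mod 7 = 3
h=3 → Tuesday


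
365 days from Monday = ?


Tuesday

Start: Monday (index 0)
(0 + 365) mod 7
= 365 mod 7
= 1
Index 1 → Tuesday


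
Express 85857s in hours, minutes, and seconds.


Hours: 85857 ÷ 3600 = 23 remainder 3057
Minutes: 3057 ÷ 60 = 50 remainder 57
Seconds: 57

23h 50m 57s


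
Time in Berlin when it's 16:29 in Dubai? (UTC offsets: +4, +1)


13:29

Time difference = UTC+1 - UTC+4 = -3 hours
New hour = (16 -3) mod 24
= 13 mod 24 = 13
Minutes unchanged → 13:29


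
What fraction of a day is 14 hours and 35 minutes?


0.6076 (60.76%)

Total minutes: 14×60 + 35 = 875
Day = 24×60 = 1440 minutes
Fraction = 875/1440 ≈ 0.6076
As a percentage: 875/1440 × 100 ≈ 60.76%


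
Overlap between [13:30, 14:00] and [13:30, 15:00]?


30 minutes

Meeting A: 810-840 (in minutes from midnight)
Meeting B: 810-900
Overlap start = max(810, 810) = 810
Overlap end = min(840, 900) = 840
Overlap = max(0, 840 - 810) = 30 min


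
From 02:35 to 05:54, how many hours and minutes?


End time in minutes: 5×60 + 54 = 354
Start time in minutes: 2×60 + 35 = 155
Difference = 354 - 155 = 199 minutes
= 3 hours 19 minutes

3h 19m


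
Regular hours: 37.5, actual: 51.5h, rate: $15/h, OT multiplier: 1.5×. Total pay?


$877.50

Regular: 37.5h × $15 = $562.50
Overtime: 51.5 - 37.5 = 14.0h
OT pay: 14.0h × $15 × 1.5 = $315.00
Total = $562.50 + $315.00 = $877.50


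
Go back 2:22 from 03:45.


01:23

Start: 225 minutes from midnight
Subtract: 142 minutes
Remaining: 225 - 142 = 83
Hours: 1, Minutes: 23


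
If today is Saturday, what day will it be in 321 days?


Start: Saturday (index 5)
(5 + 321) mod 7
= 326 mod 7
= 4
Index 4 → Friday

Friday


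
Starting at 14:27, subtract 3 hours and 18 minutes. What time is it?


11:09

Start: 867 minutes from midnight
Subtract: 198 minutes
Remaining: 867 - 198 = 669
Hours: 11, Minutes: 9


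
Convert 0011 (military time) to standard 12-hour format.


Hour: 0
0 → 12 AM (midnight)

12:11 AM


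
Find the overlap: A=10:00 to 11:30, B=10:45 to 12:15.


45 minutes

Meeting A: 600-690 (in minutes from midnight)
Meeting B: 645-735
Overlap start = max(600, 645) = 645
Overlap end = min(690, 735) = 690
Overlap = max(0, 690 - 645) = 45 min


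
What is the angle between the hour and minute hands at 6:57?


133.5°

Hour hand = 6×30 + 57×0.5 = 208.5°
Minute hand = 57×6 = 342°
Difference = |208.5 - 342| = 133.5°


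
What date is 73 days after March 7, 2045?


Start: March 7, 2045
Add 73 days
March 7 → April 1: 31 - 7 + 1 = 25 days (73 - 25 = 48 left)
April 1 → May 1: 30 - 1 + 1 = 30 days (48 - 30 = 18 left)
May 1 + 18 = May 19, 2045

May 19, 2045


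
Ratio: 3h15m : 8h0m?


Duration 1: 195 minutes
Duration 2: 480 minutes
Ratio = 195:480
GCD = 15
Simplified = 13:32
As a decimal: 13/32 ≈ 0.41

13:32 (0.41)


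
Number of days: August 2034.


31 days

Month: August (month 8)
August has 31 days


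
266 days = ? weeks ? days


Weeks: 266 ÷ 7 = 38 remainder 0

38 weeks 0 days


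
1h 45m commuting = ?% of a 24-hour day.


7.3%

Time: 105 minutes
Day: 1440 minutes
Percentage = (105/1440) × 100 ≈ 7.3%


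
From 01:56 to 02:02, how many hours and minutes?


End time in minutes: 2×60 + 2 = 122
Start time in minutes: 1×60 + 56 = 116
Difference = 122 - 116 = 6 minutes
= 0 hours 6 minutes

0h 6m


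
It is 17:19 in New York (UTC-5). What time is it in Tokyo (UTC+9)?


07:19 (next day)

Time difference = UTC+9 - UTC-5 = +14 hours
New hour = (17 + 14) mod 24
= 31 mod 24 = 7
Minutes unchanged → 07:19; 31 ≥ 24 → next day


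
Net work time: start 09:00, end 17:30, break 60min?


7h 30m (450 minutes)

Total time = (17×60+30) - (9×60+0)
= 1050 - 540 = 510 min
Minus break: 510 - 60 = 450 min
= 7h 30m


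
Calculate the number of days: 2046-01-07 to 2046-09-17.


From January 7, 2046 to September 17, 2046
Rest of January 2046: 31 - 7 = 24
Full months: February 2046 28, March 31, April 30, May 31, June 30, July 31, August 31
Days into September 2046: 17
Total = 24 + 28 + 31 + 30 + 31 + 30 + 31 + 31 + 17 = 253 days

253 days


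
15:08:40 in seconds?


Hours: 15 × 3600 = 54000
Minutes: 8 × 60 = 480
Seconds: 40
Total = 54000 + 480 + 40 = 54520

54520 seconds


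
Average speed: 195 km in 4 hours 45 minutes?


Distance: 195 km
Time: 4h 45m = 285 min = 285/60 = 19/4 hours
Speed = 195 ÷ (19/4) = 195 × 4 / 19 = 780/19 ≈ 41.1 km/h

41.1 km/h


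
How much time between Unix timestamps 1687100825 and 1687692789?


591964 seconds (164.4 hours / 6.85 days)

Difference = 1687692789 - 1687100825 = 591964 seconds
In hours: 591964 / 3600 ≈ 164.4
In days: 591964 / 86400 ≈ 6.85


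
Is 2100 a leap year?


No

Rules: divisible by 4 AND (not by 100 OR by 400)
2100 ÷ 4 = 525 exactly → divisible by 4
2100 ÷ 100 = 21 exactly → divisible by 100
2100 ÷ 400 = 5 remainder 100 → not divisible by 400
Divisible by 100 but not by 400 → not a leap year


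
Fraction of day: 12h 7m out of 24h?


Total minutes: 12×60 + 7 = 727
Day = 24×60 = 1440 minutes
Fraction = 727/1440 ≈ 0.5049
As a percentage: 727/1440 × 100 ≈ 50.49%

0.5049 (50.49%)


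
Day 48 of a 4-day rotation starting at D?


Shifts: A, B, C, D
Start: D (index 3)
Day 48: (3 + 48 - 1) mod 4
= 50 mod 4
= 2
Index 2 → shift C

Shift C


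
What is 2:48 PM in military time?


14:48

Input: 2:48 PM
PM: 2 + 12 = 14


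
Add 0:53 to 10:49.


Start: 649 minutes from midnight
Add: 53 minutes
Total: 702 minutes
Hours: 702 ÷ 60 = 11 remainder 42

11:42


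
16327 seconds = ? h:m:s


Hours: 16327 ÷ 3600 = 4 remainder 1927
Minutes: 1927 ÷ 60 = 32 remainder 7
Seconds: 7

4h 32m 7s


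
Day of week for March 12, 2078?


Zeller's congruence:
q=12, m=3, k=78, j=20
h = (12 + ⌊13×4/5⌋ + 78 + ⌊78/4⌋ + ⌊20/4⌋ - 2×20) mod 7
= (12 + 10 + 78 + 19 + 5 - 40) mod 7
= 84 mod 7 = 0
h=0 → Saturday

Saturday
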